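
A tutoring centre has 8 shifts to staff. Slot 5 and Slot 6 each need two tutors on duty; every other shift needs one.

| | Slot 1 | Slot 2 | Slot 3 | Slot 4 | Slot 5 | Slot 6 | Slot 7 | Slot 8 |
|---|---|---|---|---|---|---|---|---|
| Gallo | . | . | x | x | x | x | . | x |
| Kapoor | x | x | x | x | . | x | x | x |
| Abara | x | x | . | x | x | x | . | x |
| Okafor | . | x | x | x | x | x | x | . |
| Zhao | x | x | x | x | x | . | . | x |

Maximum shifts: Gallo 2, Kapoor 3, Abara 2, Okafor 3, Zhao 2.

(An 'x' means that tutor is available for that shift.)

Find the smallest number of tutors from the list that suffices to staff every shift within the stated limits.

10 slots to fill and no one can take more than 3, so at least ⌈10/3⌉ = 4 tutors are needed.
Gallo, Kapoor, Abara, and Okafor alone can cover everything: Slot 1→Kapoor, Slot 2→Kapoor, Slot 3→Gallo, Slot 4→Okafor, Slot 5→Gallo+Okafor, Slot 6→Abara+Okafor, Slot 7→Kapoor, Slot 8→Abara.

4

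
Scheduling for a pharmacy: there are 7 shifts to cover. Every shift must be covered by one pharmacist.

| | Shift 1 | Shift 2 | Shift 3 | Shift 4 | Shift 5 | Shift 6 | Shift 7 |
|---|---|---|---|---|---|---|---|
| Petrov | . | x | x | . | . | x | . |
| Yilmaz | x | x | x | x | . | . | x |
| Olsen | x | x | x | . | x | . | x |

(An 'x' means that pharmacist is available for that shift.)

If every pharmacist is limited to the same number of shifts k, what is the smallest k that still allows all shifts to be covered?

3

With 3 pharmacists and 7 worker-slots to fill, someone must work at least ⌈7/3⌉ = 3 shifts, so k ≥ 3.
k = 3 works: Shift 1→Yilmaz, Shift 2→Petrov, Shift 3→Petrov, Shift 4→Yilmaz, Shift 5→Olsen, Shift 6→Petrov, Shift 7→Yilmaz.
Loads: Petrov 3, Yilmaz 3, Olsen 1 — all ≤ 3.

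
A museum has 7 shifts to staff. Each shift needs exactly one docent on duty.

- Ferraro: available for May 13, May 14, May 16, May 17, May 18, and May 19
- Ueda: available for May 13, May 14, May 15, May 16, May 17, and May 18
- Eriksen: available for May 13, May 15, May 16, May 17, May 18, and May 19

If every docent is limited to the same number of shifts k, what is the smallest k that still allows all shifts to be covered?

3

With 3 docents and 7 worker-slots to fill, someone must work at least ⌈7/3⌉ = 3 shifts, so k ≥ 3.
k = 3 works: May 13→Ferraro, May 14→Ferraro, May 15→Ueda, May 16→Ueda, May 17→Ueda, May 18→Eriksen, May 19→Ferraro.
Loads: Ferraro 3, Ueda 3, Eriksen 1 — all ≤ 3.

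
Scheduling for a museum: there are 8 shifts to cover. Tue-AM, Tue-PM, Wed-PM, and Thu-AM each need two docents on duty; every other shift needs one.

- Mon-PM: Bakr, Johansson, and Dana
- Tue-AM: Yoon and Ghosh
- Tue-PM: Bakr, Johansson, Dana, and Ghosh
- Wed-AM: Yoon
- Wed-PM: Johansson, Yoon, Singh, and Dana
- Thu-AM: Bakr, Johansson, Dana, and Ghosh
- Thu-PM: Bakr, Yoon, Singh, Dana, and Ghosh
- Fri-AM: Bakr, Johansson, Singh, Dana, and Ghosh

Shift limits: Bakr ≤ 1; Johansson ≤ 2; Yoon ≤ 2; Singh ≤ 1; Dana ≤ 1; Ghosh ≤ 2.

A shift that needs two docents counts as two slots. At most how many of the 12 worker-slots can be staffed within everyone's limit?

Total capacity across all docents is 1+2+2+1+1+2 = 9, and 12 slots are needed, so at most 9 can be filled.
An assignment achieving 9: Mon-PM→Bakr, Tue-AM→Yoon+Ghosh, Tue-PM→Johansson+Dana, Wed-AM→Yoon, Wed-PM→Johansson+Singh, Thu-AM→Ghosh.
Loads: Bakr 1/1, Johansson 2/2, Yoon 2/2, Singh 1/1, Dana 1/1, Ghosh 2/2.

9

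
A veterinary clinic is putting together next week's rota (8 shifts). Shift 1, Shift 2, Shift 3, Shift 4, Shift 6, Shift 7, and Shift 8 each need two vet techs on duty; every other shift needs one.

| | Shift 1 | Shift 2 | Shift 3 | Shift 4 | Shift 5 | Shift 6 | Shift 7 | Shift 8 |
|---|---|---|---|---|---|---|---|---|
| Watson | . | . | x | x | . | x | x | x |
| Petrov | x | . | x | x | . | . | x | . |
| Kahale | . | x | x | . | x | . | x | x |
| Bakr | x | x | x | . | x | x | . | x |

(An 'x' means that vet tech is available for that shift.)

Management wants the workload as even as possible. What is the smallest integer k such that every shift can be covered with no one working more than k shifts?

4

With 4 vet techs and 15 worker-slots to fill, someone must work at least ⌈15/4⌉ = 4 shifts, so k ≥ 4.
k = 4 works: Shift 1→Petrov+Bakr, Shift 2→Kahale+Bakr, Shift 3→Petrov+Kahale, Shift 4→Watson+Petrov, Shift 5→Kahale, Shift 6→Watson+Bakr, Shift 7→Watson+Petrov, Shift 8→Watson+Kahale.
Loads: Watson 4, Petrov 4, Kahale 4, Bakr 3 — all ≤ 4.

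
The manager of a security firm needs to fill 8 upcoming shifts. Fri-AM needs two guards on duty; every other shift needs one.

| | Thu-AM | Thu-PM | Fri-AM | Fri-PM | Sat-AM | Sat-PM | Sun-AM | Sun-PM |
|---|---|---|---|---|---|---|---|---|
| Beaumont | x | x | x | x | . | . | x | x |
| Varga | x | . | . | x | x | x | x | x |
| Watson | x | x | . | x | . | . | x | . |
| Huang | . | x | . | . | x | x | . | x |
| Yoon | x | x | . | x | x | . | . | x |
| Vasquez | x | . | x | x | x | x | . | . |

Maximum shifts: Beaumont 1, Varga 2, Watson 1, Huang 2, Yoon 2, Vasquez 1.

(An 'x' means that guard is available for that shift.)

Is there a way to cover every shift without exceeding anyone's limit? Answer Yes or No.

Yes

Fri-AM can only be covered by Beaumont and Vasquez, so that assignment is forced.
One valid schedule: Thu-AM→Yoon, Thu-PM→Watson, Fri-AM→Beaumont+Vasquez, Fri-PM→Yoon, Sat-AM→Huang, Sat-PM→Varga, Sun-AM→Varga, Sun-PM→Huang.
Loads: Beaumont 1/1, Varga 2/2, Watson 1/1, Huang 2/2, Yoon 2/2, Vasquez 1/1 — all within limits.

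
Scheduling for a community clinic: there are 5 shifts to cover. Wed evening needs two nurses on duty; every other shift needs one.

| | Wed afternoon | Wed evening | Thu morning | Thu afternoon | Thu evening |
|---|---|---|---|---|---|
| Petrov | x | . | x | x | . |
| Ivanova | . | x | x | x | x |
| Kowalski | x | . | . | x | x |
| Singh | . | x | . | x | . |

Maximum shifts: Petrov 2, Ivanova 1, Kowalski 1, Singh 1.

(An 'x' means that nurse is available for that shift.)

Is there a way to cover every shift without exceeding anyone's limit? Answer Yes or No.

No

Shifts {Wed afternoon, Wed evening, Thu morning, Thu afternoon, Thu evening} need 6 worker-slots in total, but the nurses available for any of those shifts (Petrov, Ivanova, Kowalski, and Singh) can supply at most 5 among them. So no valid schedule exists.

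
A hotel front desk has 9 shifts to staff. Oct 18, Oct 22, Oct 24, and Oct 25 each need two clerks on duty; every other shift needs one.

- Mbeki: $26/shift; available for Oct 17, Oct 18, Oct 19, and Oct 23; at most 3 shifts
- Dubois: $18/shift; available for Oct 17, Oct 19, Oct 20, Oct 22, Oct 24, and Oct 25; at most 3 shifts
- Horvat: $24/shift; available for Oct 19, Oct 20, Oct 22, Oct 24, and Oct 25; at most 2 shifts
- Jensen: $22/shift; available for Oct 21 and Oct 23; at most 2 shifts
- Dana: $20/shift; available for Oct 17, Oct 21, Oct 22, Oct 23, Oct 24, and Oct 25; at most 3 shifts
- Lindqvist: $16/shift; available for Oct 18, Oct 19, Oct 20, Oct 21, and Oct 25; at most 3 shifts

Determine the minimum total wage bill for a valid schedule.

Oct 18 can only be covered by Mbeki and Lindqvist, so that assignment is forced.
Picking the cheapest available clerk for each shift independently would cost $238, but that ignores the shift limits.
An optimal schedule: Oct 17→Dubois, Oct 18→Lindqvist+Mbeki, Oct 19→Lindqvist, Oct 20→Lindqvist, Oct 21→Jensen, Oct 22→Dubois+Dana, Oct 23→Jensen, Oct 24→Dubois+Dana, Oct 25→Dana+Horvat.
Total: 18 + 16 + 26 + 16 + 16 + 22 + 18 + 20 + 22 + 18 + 20 + 20 + 24 = $256.

$256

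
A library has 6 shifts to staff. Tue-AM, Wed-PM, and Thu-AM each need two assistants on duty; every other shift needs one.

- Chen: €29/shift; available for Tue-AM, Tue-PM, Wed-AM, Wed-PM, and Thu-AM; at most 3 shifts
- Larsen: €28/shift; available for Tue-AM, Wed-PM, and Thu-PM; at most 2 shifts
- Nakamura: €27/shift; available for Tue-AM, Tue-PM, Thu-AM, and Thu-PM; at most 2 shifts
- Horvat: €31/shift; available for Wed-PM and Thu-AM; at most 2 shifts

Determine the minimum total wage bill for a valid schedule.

€259

Wed-AM can only be covered by Chen, so that assignment is forced.
Picking the cheapest available assistant for each shift independently would cost €251, but that ignores the shift limits.
An optimal schedule: Tue-AM→Chen+Nakamura, Tue-PM→Chen, Wed-AM→Chen, Wed-PM→Larsen+Horvat, Thu-AM→Nakamura+Horvat, Thu-PM→Larsen.
Total: 29 + 27 + 29 + 29 + 28 + 31 + 27 + 31 + 28 = €259.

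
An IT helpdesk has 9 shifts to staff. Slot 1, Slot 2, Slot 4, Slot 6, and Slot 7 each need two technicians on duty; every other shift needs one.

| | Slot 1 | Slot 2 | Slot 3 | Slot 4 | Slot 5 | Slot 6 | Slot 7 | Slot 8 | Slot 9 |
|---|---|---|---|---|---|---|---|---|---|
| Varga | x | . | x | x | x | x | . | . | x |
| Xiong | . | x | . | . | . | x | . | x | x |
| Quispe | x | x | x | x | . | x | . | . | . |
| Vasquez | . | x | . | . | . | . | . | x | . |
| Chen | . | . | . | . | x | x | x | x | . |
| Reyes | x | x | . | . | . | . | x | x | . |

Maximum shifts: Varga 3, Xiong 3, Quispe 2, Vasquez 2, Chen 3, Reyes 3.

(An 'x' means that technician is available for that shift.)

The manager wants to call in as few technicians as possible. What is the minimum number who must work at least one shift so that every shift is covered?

14 slots to fill and no one can take more than 3, so at least ⌈14/3⌉ = 5 technicians are needed.
Varga, Xiong, Quispe, Chen, and Reyes alone can cover everything: Slot 1→Quispe+Reyes, Slot 2→Xiong+Reyes, Slot 3→Varga, Slot 4→Varga+Quispe, Slot 5→Varga, Slot 6→Xiong+Chen, Slot 7→Chen+Reyes, Slot 8→Chen, Slot 9→Xiong.

5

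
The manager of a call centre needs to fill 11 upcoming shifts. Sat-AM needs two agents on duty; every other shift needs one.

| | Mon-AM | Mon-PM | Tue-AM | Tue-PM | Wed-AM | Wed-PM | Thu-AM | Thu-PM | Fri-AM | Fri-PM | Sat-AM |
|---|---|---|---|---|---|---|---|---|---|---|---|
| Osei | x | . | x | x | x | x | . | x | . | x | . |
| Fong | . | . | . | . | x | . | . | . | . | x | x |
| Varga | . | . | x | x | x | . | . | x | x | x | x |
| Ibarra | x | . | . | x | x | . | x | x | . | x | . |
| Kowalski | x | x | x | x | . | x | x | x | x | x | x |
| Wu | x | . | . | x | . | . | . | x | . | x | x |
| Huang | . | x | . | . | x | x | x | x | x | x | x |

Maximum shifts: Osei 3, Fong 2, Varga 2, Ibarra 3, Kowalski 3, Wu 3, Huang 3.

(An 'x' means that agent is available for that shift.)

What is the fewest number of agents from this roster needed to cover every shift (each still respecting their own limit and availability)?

4

12 slots to fill and no one can take more than 3, so at least ⌈12/3⌉ = 4 agents are needed.
Osei, Ibarra, Kowalski, and Wu alone can cover everything: Mon-AM→Ibarra, Mon-PM→Kowalski, Tue-AM→Osei, Tue-PM→Ibarra, Wed-AM→Osei, Wed-PM→Osei, Thu-AM→Ibarra, Thu-PM→Wu, Fri-AM→Kowalski, Fri-PM→Wu, Sat-AM→Kowalski+Wu.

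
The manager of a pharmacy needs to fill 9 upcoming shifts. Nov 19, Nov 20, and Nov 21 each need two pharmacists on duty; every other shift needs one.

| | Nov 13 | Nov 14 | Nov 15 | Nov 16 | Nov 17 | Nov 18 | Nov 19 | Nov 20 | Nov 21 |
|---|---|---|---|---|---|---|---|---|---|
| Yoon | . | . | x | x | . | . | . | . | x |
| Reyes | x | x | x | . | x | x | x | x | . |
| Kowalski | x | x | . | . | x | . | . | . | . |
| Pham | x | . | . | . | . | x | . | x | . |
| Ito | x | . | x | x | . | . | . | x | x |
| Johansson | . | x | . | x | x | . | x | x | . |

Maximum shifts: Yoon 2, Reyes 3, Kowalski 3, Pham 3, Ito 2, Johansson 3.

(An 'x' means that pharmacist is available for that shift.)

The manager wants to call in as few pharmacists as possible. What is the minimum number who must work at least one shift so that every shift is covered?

12 slots to fill and no one can take more than 3, so at least ⌈12/3⌉ = 4 pharmacists are needed.
No set of 4 pharmacists can cover every shift (each such set leaves at least one shift with no one available or exceeds a cap).
Yoon, Reyes, Kowalski, Ito, and Johansson alone can cover everything: Nov 13→Reyes, Nov 14→Kowalski, Nov 15→Yoon, Nov 16→Johansson, Nov 17→Kowalski, Nov 18→Reyes, Nov 19→Reyes+Johansson, Nov 20→Ito+Johansson, Nov 21→Yoon+Ito.

5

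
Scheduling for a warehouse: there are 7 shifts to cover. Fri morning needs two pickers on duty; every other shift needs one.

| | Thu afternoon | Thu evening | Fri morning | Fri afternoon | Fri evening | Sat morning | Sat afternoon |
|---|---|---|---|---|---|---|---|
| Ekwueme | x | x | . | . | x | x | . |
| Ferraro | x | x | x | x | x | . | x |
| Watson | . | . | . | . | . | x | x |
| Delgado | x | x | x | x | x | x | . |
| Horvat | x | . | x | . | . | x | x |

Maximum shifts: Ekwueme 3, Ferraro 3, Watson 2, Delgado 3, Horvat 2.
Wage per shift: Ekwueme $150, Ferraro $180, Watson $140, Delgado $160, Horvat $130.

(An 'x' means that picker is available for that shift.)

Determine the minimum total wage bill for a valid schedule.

Picking the cheapest available picker for each shift independently would cost $1140, but that ignores the shift limits.
An optimal schedule: Thu afternoon→Horvat, Thu evening→Ekwueme, Fri morning→Horvat+Delgado, Fri afternoon→Delgado, Fri evening→Ekwueme, Sat morning→Watson, Sat afternoon→Watson.
Total: 130 + 150 + 130 + 160 + 160 + 150 + 140 + 140 = $1160.

$1160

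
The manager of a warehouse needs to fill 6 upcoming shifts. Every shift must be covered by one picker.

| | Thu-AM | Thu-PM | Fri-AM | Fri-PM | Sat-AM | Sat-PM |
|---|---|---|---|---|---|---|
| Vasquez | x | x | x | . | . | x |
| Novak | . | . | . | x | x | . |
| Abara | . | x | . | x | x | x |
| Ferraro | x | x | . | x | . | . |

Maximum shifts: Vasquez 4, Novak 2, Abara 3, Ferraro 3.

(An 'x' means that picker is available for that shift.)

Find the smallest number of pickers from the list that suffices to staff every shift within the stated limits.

2

6 slots to fill and no one can take more than 4, so at least ⌈6/4⌉ = 2 pickers are needed.
Vasquez and Novak alone can cover everything: Thu-AM→Vasquez, Thu-PM→Vasquez, Fri-AM→Vasquez, Fri-PM→Novak, Sat-AM→Novak, Sat-PM→Vasquez.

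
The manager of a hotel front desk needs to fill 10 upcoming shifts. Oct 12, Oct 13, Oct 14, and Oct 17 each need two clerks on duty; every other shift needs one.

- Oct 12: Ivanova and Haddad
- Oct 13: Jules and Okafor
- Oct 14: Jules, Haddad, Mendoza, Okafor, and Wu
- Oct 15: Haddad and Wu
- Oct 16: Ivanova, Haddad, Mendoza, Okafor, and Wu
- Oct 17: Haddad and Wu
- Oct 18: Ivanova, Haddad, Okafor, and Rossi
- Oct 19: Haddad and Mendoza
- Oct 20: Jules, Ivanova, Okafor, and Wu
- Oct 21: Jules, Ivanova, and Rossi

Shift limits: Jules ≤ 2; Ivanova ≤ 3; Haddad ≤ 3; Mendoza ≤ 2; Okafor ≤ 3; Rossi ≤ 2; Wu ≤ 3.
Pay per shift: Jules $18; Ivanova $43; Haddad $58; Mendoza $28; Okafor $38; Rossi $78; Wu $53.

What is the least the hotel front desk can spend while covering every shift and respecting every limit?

Oct 12 can only be covered by Ivanova and Haddad, so that assignment is forced.
Oct 13 can only be covered by Jules and Okafor, so that assignment is forced.
Oct 17 can only be covered by Haddad and Wu, so that assignment is forced.
Picking the cheapest available clerk for each shift independently would cost $497, but that ignores the shift limits.
An optimal schedule: Oct 12→Ivanova+Haddad, Oct 13→Jules+Okafor, Oct 14→Mendoza+Okafor, Oct 15→Wu, Oct 16→Ivanova, Oct 17→Wu+Haddad, Oct 18→Okafor, Oct 19→Mendoza, Oct 20→Ivanova, Oct 21→Jules.
Total: 43 + 58 + 18 + 38 + 28 + 38 + 53 + 43 + 53 + 58 + 38 + 28 + 43 + 18 = $557.

$557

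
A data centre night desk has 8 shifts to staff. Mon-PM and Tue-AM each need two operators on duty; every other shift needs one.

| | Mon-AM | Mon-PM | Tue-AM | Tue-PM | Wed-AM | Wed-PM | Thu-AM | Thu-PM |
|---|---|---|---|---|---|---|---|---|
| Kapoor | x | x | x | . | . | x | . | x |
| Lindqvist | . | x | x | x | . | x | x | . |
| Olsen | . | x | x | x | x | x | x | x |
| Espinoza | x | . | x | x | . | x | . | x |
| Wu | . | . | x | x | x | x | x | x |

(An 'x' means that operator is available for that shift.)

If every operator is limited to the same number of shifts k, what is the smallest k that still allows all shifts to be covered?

With 5 operators and 10 worker-slots to fill, someone must work at least ⌈10/5⌉ = 2 shifts, so k ≥ 2.
k = 2 works: Mon-AM→Kapoor, Mon-PM→Kapoor+Lindqvist, Tue-AM→Espinoza+Wu, Tue-PM→Olsen, Wed-AM→Olsen, Wed-PM→Wu, Thu-AM→Lindqvist, Thu-PM→Espinoza.
Loads: Kapoor 2, Lindqvist 2, Olsen 2, Espinoza 2, Wu 2 — all ≤ 2.

2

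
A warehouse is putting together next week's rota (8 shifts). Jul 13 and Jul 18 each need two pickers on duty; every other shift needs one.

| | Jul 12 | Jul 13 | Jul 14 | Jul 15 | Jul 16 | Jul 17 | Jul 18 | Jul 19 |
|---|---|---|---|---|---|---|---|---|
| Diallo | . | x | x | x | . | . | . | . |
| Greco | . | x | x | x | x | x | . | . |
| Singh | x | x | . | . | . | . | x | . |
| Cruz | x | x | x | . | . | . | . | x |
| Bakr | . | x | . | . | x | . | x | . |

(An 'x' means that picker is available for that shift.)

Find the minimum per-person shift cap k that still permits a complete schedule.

With 5 pickers and 10 worker-slots to fill, someone must work at least ⌈10/5⌉ = 2 shifts, so k ≥ 2.
k = 2 works: Jul 12→Singh, Jul 13→Cruz+Bakr, Jul 14→Diallo, Jul 15→Diallo, Jul 16→Greco, Jul 17→Greco, Jul 18→Singh+Bakr, Jul 19→Cruz.
Loads: Diallo 2, Greco 2, Singh 2, Cruz 2, Bakr 2 — all ≤ 2.

2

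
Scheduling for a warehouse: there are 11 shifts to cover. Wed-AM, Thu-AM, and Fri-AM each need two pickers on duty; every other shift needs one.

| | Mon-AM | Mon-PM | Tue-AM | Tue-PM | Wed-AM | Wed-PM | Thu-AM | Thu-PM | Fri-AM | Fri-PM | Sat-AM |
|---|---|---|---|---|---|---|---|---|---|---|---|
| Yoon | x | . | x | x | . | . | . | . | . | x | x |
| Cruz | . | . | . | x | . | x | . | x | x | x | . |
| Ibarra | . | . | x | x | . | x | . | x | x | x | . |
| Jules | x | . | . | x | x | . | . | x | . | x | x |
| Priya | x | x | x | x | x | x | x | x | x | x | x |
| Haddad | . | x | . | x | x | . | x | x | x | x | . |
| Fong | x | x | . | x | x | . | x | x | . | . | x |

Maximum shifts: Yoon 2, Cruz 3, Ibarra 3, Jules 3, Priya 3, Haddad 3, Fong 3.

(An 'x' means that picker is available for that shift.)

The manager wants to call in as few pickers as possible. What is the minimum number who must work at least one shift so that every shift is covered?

5

14 slots to fill and no one can take more than 3, so at least ⌈14/3⌉ = 5 pickers are needed.
Yoon, Cruz, Ibarra, Priya, and Haddad alone can cover everything: Mon-AM→Yoon, Mon-PM→Priya, Tue-AM→Ibarra, Tue-PM→Cruz, Wed-AM→Priya+Haddad, Wed-PM→Cruz, Thu-AM→Priya+Haddad, Thu-PM→Cruz, Fri-AM→Ibarra+Haddad, Fri-PM→Ibarra, Sat-AM→Yoon.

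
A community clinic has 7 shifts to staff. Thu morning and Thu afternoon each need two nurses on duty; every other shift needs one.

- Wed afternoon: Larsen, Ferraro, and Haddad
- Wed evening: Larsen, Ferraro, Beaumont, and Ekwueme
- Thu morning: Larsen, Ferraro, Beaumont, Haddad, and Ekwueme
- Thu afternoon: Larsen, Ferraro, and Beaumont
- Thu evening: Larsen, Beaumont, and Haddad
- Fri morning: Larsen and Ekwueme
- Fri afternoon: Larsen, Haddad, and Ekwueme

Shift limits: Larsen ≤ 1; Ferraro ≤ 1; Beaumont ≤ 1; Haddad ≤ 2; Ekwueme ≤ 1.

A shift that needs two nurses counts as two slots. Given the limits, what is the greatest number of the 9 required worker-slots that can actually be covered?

6

Total capacity across all nurses is 1+1+1+2+1 = 6, and 9 slots are needed, so at most 6 can be filled.
An assignment achieving 6: Wed afternoon→Ferraro, Wed evening→Ekwueme, Thu afternoon→Beaumont, Thu evening→Haddad, Fri morning→Larsen, Fri afternoon→Haddad.
Loads: Larsen 1/1, Ferraro 1/1, Beaumont 1/1, Haddad 2/2, Ekwueme 1/1.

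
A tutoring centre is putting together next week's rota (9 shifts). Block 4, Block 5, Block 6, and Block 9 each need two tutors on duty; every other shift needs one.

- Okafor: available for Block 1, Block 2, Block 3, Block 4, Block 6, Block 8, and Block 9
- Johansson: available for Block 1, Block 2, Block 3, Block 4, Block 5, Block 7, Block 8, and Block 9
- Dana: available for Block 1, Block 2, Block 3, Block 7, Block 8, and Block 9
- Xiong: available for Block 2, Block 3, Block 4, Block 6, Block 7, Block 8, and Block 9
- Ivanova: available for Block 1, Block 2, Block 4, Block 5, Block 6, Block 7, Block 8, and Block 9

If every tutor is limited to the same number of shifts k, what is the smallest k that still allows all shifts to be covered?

With 5 tutors and 13 worker-slots to fill, someone must work at least ⌈13/5⌉ = 3 shifts, so k ≥ 3.
k = 3 works: Block 1→Okafor, Block 2→Johansson, Block 3→Okafor, Block 4→Xiong+Ivanova, Block 5→Johansson+Ivanova, Block 6→Okafor+Xiong, Block 7→Johansson, Block 8→Dana, Block 9→Dana+Xiong.
Loads: Okafor 3, Johansson 3, Dana 2, Xiong 3, Ivanova 2 — all ≤ 3.

3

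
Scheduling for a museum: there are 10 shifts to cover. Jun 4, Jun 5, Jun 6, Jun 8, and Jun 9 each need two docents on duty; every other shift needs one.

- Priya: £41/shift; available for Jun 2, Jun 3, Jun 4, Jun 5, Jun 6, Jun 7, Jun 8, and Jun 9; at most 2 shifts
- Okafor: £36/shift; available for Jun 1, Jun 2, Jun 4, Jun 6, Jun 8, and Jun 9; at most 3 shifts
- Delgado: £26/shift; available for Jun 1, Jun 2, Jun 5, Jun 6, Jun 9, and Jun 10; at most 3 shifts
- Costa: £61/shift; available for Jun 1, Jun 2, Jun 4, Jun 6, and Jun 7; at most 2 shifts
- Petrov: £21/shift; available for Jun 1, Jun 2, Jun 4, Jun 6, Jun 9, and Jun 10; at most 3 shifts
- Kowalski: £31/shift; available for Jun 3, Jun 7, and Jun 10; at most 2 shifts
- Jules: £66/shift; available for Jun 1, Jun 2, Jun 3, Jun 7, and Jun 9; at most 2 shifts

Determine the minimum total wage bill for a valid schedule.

£515

Jun 5 can only be covered by Priya and Delgado, so that assignment is forced.
Jun 8 can only be covered by Priya and Okafor, so that assignment is forced.
Picking the cheapest available docent for each shift independently would cost £420, but that ignores the shift limits.
An optimal schedule: Jun 1→Petrov, Jun 2→Petrov, Jun 3→Kowalski, Jun 4→Okafor+Costa, Jun 5→Delgado+Priya, Jun 6→Delgado+Costa, Jun 7→Kowalski, Jun 8→Okafor+Priya, Jun 9→Delgado+Okafor, Jun 10→Petrov.
Total: 21 + 21 + 31 + 36 + 61 + 26 + 41 + 26 + 61 + 31 + 36 + 41 + 26 + 36 + 21 = £515.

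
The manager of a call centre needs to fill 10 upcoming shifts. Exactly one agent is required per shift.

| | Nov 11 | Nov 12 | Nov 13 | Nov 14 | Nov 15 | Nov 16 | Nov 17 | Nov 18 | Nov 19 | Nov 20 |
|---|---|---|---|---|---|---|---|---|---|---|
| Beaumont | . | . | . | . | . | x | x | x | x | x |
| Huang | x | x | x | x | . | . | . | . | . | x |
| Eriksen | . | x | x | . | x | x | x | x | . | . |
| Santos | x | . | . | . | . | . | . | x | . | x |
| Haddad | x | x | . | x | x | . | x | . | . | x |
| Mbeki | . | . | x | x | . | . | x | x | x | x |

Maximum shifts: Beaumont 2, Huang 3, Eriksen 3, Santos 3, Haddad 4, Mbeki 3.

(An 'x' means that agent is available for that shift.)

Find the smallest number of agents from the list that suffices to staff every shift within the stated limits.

10 slots to fill and no one can take more than 4, so at least ⌈10/4⌉ = 3 agents are needed.
Eriksen, Haddad, and Mbeki alone can cover everything: Nov 11→Haddad, Nov 12→Eriksen, Nov 13→Eriksen, Nov 14→Haddad, Nov 15→Haddad, Nov 16→Eriksen, Nov 17→Mbeki, Nov 18→Mbeki, Nov 19→Mbeki, Nov 20→Haddad.

3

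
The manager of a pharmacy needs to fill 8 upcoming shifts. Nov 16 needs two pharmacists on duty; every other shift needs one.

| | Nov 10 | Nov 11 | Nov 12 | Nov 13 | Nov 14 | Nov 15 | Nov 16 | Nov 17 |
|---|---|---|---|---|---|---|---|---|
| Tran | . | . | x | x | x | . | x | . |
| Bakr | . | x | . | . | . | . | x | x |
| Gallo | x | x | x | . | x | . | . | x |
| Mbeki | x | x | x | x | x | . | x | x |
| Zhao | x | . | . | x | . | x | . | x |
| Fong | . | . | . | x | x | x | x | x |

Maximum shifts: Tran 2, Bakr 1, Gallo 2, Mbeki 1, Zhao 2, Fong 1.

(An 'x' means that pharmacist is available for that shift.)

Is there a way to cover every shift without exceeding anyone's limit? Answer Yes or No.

Yes

One valid schedule: Nov 10→Gallo, Nov 11→Bakr, Nov 12→Tran, Nov 13→Tran, Nov 14→Gallo, Nov 15→Zhao, Nov 16→Mbeki+Fong, Nov 17→Zhao.
Loads: Tran 2/2, Bakr 1/1, Gallo 2/2, Mbeki 1/1, Zhao 2/2, Fong 1/1 — all within limits.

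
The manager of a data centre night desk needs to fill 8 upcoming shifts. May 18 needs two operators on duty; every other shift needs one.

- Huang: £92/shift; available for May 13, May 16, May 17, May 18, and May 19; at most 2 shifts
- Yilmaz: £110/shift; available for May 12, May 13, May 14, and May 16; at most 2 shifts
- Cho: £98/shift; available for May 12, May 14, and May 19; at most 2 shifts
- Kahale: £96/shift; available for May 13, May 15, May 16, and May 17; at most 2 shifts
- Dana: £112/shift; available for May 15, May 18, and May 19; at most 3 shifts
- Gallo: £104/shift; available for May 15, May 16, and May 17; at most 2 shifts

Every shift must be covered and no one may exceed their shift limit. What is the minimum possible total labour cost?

£892

May 18 can only be covered by Huang and Dana, so that assignment is forced.
Picking the cheapest available operator for each shift independently would cost £864, but that ignores the shift limits.
An optimal schedule: May 12→Cho, May 13→Kahale, May 14→Cho, May 15→Kahale, May 16→Gallo, May 17→Gallo, May 18→Huang+Dana, May 19→Huang.
Total: 98 + 96 + 98 + 96 + 104 + 104 + 92 + 112 + 92 = £892.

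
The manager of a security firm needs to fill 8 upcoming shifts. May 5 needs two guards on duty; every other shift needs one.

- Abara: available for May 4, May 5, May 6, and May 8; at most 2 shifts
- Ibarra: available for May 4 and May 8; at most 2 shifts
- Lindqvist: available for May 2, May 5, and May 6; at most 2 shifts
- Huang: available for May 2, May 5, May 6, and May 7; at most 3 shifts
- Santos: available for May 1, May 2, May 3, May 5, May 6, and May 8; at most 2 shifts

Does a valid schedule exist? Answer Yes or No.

Yes

May 1 can only be covered by Santos, so that assignment is forced.
May 3 can only be covered by Santos, so that assignment is forced.
May 7 can only be covered by Huang, so that assignment is forced.
One valid schedule: May 1→Santos, May 2→Lindqvist, May 3→Santos, May 4→Abara, May 5→Lindqvist+Huang, May 6→Huang, May 7→Huang, May 8→Abara.
Loads: Abara 2/2, Ibarra 0/2, Lindqvist 2/2, Huang 3/3, Santos 2/2 — all within limits.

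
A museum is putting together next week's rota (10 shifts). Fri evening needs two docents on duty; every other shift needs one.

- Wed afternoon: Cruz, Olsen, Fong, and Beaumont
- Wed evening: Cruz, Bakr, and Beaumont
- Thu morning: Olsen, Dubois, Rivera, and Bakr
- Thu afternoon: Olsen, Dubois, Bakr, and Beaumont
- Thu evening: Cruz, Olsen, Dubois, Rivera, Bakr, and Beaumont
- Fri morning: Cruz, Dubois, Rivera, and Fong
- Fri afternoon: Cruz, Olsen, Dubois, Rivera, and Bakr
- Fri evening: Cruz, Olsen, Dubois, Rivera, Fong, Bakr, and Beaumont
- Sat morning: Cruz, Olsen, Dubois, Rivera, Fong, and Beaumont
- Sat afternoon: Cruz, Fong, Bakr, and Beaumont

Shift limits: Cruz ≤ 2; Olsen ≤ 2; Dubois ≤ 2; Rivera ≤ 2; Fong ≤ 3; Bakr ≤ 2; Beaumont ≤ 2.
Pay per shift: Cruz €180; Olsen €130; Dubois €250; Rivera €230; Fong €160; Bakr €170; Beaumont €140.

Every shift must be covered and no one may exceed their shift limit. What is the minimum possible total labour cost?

€1720

Picking the cheapest available docent for each shift independently would cost €1490, but that ignores the shift limits.
An optimal schedule: Wed afternoon→Olsen, Wed evening→Beaumont, Thu morning→Olsen, Thu afternoon→Beaumont, Thu evening→Bakr, Fri morning→Fong, Fri afternoon→Bakr, Fri evening→Fong+Cruz, Sat morning→Cruz, Sat afternoon→Fong.
Total: 130 + 140 + 130 + 140 + 170 + 160 + 170 + 160 + 180 + 180 + 160 = €1720.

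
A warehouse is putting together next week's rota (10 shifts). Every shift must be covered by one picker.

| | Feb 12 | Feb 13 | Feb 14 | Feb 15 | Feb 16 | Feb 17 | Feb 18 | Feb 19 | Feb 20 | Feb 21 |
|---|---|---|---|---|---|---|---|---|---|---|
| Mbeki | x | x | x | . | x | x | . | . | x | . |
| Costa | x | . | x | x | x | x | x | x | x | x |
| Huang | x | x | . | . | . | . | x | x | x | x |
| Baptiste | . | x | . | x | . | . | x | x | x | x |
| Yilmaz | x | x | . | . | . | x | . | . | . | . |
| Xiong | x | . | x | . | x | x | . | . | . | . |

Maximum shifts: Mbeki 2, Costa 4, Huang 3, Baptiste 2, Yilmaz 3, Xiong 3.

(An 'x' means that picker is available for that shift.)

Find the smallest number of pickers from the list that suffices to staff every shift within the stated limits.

3

10 slots to fill and no one can take more than 4, so at least ⌈10/4⌉ = 3 pickers are needed.
Costa, Huang, and Yilmaz alone can cover everything: Feb 12→Yilmaz, Feb 13→Yilmaz, Feb 14→Costa, Feb 15→Costa, Feb 16→Costa, Feb 17→Yilmaz, Feb 18→Costa, Feb 19→Huang, Feb 20→Huang, Feb 21→Huang.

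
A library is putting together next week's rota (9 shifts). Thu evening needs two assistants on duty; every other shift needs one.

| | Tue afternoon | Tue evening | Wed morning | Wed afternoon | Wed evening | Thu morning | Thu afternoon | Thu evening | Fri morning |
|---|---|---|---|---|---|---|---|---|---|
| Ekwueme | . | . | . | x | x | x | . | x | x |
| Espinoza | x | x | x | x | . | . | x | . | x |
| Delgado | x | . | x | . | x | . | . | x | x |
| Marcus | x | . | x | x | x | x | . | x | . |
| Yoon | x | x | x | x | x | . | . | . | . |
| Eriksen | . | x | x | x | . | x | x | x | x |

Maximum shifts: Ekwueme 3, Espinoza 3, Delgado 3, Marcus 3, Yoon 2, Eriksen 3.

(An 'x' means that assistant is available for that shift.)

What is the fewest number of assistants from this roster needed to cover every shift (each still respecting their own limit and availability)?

4

10 slots to fill and no one can take more than 3, so at least ⌈10/3⌉ = 4 assistants are needed.
Ekwueme, Espinoza, Delgado, and Marcus alone can cover everything: Tue afternoon→Espinoza, Tue evening→Espinoza, Wed morning→Delgado, Wed afternoon→Ekwueme, Wed evening→Ekwueme, Thu morning→Ekwueme, Thu afternoon→Espinoza, Thu evening→Delgado+Marcus, Fri morning→Delgado.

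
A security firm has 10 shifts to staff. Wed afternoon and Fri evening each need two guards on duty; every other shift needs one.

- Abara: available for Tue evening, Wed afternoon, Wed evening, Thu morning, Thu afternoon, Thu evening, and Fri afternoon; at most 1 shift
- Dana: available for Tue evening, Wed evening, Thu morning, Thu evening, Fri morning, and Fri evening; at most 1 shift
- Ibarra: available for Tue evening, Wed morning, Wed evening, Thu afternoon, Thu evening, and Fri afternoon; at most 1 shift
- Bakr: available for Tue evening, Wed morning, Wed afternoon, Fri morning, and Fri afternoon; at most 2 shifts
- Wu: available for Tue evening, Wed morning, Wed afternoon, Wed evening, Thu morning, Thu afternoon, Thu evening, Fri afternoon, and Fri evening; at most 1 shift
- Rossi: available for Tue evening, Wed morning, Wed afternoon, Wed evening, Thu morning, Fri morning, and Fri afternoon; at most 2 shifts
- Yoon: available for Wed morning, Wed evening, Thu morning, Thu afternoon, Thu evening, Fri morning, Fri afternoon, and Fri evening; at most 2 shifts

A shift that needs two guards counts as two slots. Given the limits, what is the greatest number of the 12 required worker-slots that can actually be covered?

10

Total capacity across all guards is 1+1+1+2+1+2+2 = 10, and 12 slots are needed, so at most 10 can be filled.
An assignment achieving 10: Wed morning→Rossi, Wed afternoon→Abara+Bakr, Wed evening→Yoon, Thu morning→Rossi, Thu afternoon→Ibarra, Thu evening→Yoon, Fri morning→Bakr, Fri evening→Dana+Wu.
Loads: Abara 1/1, Dana 1/1, Ibarra 1/1, Bakr 2/2, Wu 1/1, Rossi 2/2, Yoon 2/2.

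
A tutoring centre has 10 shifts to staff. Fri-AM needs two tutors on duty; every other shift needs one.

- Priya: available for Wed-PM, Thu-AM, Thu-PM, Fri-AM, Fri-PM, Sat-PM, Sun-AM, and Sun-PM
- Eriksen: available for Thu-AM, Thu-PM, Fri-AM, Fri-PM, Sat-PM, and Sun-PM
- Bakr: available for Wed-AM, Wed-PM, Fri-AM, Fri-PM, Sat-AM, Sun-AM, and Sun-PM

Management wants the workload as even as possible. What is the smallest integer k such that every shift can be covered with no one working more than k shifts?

With 3 tutors and 11 worker-slots to fill, someone must work at least ⌈11/3⌉ = 4 shifts, so k ≥ 4.
k = 4 works: Wed-AM→Bakr, Wed-PM→Priya, Thu-AM→Priya, Thu-PM→Priya, Fri-AM→Eriksen+Bakr, Fri-PM→Eriksen, Sat-AM→Bakr, Sat-PM→Priya, Sun-AM→Bakr, Sun-PM→Eriksen.
Loads: Priya 4, Eriksen 3, Bakr 4 — all ≤ 4.

4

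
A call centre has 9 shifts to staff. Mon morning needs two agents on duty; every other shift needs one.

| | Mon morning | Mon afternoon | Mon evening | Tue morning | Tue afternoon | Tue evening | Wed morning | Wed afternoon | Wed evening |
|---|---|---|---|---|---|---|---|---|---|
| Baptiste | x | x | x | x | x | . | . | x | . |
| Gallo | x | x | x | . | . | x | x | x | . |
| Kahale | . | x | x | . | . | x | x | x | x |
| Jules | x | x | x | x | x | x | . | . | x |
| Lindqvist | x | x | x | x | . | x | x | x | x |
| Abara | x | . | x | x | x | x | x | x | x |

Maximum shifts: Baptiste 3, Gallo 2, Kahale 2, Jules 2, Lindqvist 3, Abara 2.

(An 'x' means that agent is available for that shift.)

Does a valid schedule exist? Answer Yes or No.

Yes

One valid schedule: Mon morning→Jules+Lindqvist, Mon afternoon→Baptiste, Mon evening→Jules, Tue morning→Baptiste, Tue afternoon→Baptiste, Tue evening→Gallo, Wed morning→Gallo, Wed afternoon→Kahale, Wed evening→Kahale.
Loads: Baptiste 3/3, Gallo 2/2, Kahale 2/2, Jules 2/2, Lindqvist 1/3, Abara 0/2 — all within limits.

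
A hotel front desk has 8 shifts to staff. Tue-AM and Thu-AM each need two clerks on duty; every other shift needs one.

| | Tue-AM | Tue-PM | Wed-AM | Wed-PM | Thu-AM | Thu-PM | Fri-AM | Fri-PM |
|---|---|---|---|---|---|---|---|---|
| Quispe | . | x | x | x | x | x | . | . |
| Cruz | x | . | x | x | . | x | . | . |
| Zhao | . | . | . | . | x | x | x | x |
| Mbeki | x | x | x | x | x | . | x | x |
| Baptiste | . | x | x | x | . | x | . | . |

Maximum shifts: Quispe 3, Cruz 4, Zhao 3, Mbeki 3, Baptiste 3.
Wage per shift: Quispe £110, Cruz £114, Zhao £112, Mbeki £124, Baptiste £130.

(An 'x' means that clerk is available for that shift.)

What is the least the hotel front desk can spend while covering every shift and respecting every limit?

£1132

Tue-AM can only be covered by Cruz and Mbeki, so that assignment is forced.
Picking the cheapest available clerk for each shift independently would cost £1124, but that ignores the shift limits.
An optimal schedule: Tue-AM→Cruz+Mbeki, Tue-PM→Quispe, Wed-AM→Quispe, Wed-PM→Cruz, Thu-AM→Quispe+Zhao, Thu-PM→Cruz, Fri-AM→Zhao, Fri-PM→Zhao.
Total: 114 + 124 + 110 + 110 + 114 + 110 + 112 + 114 + 112 + 112 = £1132.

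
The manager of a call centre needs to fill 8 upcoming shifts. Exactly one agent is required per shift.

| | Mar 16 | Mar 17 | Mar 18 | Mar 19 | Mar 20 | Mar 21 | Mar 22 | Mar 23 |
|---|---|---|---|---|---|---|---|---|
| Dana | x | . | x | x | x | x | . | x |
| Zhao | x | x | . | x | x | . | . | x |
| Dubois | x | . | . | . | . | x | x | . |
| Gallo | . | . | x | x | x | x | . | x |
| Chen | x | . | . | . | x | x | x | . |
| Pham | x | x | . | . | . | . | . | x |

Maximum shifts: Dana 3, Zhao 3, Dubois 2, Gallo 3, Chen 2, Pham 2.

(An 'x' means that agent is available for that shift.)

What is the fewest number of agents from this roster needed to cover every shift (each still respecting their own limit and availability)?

3

8 slots to fill and no one can take more than 3, so at least ⌈8/3⌉ = 3 agents are needed.
Dana, Zhao, and Dubois alone can cover everything: Mar 16→Zhao, Mar 17→Zhao, Mar 18→Dana, Mar 19→Dana, Mar 20→Dana, Mar 21→Dubois, Mar 22→Dubois, Mar 23→Zhao.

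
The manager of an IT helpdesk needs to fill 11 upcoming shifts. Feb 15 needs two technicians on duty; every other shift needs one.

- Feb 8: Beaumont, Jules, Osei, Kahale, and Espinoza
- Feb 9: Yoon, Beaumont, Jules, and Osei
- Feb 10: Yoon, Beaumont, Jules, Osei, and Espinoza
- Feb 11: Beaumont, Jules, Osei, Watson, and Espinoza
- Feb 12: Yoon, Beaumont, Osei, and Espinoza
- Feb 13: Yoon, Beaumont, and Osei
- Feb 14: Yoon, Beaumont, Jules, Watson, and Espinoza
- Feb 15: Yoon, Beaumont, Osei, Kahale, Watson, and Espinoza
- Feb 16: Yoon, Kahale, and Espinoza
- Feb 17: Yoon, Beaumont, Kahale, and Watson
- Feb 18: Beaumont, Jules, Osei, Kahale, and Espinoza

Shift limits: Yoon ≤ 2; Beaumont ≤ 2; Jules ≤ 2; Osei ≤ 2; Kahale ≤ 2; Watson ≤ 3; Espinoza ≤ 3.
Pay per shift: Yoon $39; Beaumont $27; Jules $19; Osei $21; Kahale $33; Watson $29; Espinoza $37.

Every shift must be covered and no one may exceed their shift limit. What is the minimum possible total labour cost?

Picking the cheapest available technician for each shift independently would cost $264, but that ignores the shift limits.
An optimal schedule: Feb 8→Jules, Feb 9→Jules, Feb 10→Beaumont, Feb 11→Watson, Feb 12→Osei, Feb 13→Osei, Feb 14→Watson, Feb 15→Watson+Espinoza, Feb 16→Kahale, Feb 17→Beaumont, Feb 18→Kahale.
Total: 19 + 19 + 27 + 29 + 21 + 21 + 29 + 29 + 37 + 33 + 27 + 33 = $324.

$324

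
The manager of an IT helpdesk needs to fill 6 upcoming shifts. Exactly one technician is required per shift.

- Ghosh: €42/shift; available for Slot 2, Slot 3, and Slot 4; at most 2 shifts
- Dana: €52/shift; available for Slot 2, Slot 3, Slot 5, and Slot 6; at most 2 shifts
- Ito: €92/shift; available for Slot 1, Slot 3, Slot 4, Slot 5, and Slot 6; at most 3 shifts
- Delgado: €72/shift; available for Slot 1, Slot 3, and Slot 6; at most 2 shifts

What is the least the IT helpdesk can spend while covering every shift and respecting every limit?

€332

Picking the cheapest available technician for each shift independently would cost €302, but that ignores the shift limits.
An optimal schedule: Slot 1→Delgado, Slot 2→Ghosh, Slot 3→Delgado, Slot 4→Ghosh, Slot 5→Dana, Slot 6→Dana.
Total: 72 + 42 + 72 + 42 + 52 + 52 = €332.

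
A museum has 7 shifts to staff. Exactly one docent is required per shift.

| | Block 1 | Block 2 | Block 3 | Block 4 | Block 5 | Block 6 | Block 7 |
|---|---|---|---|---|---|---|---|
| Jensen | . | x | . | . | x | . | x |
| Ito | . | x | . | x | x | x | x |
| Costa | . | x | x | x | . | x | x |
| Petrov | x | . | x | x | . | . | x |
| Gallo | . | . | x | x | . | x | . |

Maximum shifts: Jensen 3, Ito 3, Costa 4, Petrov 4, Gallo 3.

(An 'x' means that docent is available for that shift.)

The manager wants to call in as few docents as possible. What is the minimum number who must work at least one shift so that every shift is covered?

2

7 slots to fill and no one can take more than 4, so at least ⌈7/4⌉ = 2 docents are needed.
Ito and Petrov alone can cover everything: Block 1→Petrov, Block 2→Ito, Block 3→Petrov, Block 4→Petrov, Block 5→Ito, Block 6→Ito, Block 7→Petrov.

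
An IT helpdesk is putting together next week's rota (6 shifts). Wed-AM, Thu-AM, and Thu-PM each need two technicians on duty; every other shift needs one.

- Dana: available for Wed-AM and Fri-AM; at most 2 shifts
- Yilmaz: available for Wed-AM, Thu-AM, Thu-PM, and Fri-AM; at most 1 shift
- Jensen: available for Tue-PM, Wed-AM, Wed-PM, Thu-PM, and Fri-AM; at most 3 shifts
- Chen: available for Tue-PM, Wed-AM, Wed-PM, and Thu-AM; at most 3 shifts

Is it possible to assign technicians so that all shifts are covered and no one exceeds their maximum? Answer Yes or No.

No

Total capacity is 9 and 9 slots are needed, so capacity alone doesn't rule it out.
Shifts {Thu-AM, Thu-PM} need 4 worker-slots in total, but the technicians available for any of those shifts (Yilmaz, Jensen, and Chen) can supply at most 3 among them. So no valid schedule exists.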